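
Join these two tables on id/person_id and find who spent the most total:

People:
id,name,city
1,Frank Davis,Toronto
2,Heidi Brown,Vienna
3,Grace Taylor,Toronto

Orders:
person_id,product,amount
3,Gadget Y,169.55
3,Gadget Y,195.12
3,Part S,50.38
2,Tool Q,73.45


Join on: people.id = orders.person_id

Joined rows:
  Grace Taylor (Toronto) bought Gadget Y for $169.55
  Grace Taylor (Toronto) bought Gadget Y for $195.12
  Grace Taylor (Toronto) bought Part S for $50.38
  Heidi Brown (Vienna) bought Tool Q for $73.45

Total per person:
  Grace Taylor: $415.05
  Heidi Brown: $73.45

Top spender: Grace Taylor ($415.05)

Grace Taylor ($415.05)


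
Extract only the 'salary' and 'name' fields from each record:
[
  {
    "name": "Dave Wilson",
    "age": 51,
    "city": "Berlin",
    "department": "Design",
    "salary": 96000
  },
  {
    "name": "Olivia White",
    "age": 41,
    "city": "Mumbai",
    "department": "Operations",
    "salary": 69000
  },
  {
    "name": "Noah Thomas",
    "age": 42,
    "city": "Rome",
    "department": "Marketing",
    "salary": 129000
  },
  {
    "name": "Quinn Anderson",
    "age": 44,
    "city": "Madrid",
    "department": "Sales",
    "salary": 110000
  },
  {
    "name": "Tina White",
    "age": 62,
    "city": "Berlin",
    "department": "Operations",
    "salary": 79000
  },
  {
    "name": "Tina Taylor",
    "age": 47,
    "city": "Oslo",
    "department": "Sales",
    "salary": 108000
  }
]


Original: 6 records with fields: name, age, city, department, salary
Keep: ['salary', 'name']
Drop: ['age', 'city', 'department']
Result: 6 records, 2 fields each

[
  {
    "salary": 96000,
    "name": "Dave Wilson"
  },
  {
    "salary": 69000,
    "name": "Olivia White"
  },
  {
    "salary": 129000,
    "name": "Noah Thomas"
  },
  {
    "salary": 110000,
    "name": "Quinn Anderson"
  },
  {
    "salary": 79000,
    "name": "Tina White"
  },
  {
    "salary": 108000,
    "name": "Tina Taylor"
  }
]


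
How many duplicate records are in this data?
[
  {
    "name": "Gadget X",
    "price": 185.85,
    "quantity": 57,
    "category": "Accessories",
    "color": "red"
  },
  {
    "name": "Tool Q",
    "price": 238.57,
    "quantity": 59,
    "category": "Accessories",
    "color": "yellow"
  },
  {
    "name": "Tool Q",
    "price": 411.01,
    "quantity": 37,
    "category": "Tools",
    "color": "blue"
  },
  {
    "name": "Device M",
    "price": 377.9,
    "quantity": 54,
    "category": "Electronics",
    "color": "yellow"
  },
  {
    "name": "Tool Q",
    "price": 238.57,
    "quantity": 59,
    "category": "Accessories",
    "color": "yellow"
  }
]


Checking 5 records for duplicates:

  Row 1: Gadget X ($185.85, qty 57)
  Row 2: Tool Q ($238.57, qty 59)
  Row 3: Tool Q ($411.01, qty 37)
  Row 4: Device M ($377.9, qty 54)
  Row 5: Tool Q ($238.57, qty 59) <-- DUPLICATE

Duplicates found: 1
Unique records: 4

1 duplicates, 4 unique


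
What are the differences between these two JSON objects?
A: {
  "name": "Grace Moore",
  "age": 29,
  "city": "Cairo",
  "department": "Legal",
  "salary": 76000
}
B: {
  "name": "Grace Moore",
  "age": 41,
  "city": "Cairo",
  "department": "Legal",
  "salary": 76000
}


Comparing each field (in key order):
  name: same
  age: DIFFERENT
  city: same
  department: same
  salary: same
Differences:
  age: 29 -> 41

1 field(s) changed

1 change: age


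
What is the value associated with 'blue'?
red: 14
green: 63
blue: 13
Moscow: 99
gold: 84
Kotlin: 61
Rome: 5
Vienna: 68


Looking up key 'blue'
Value: 13

13


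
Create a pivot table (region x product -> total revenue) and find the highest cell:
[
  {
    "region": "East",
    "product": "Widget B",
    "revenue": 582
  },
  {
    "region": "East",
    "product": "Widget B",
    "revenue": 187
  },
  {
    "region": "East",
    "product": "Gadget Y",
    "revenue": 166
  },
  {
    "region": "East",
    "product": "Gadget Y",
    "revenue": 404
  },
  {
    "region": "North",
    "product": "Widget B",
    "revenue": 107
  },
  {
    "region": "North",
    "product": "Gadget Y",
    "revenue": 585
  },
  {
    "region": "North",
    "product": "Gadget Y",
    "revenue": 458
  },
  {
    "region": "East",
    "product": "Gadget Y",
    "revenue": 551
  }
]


Pivot: region (rows) x product (columns) -> total revenue

     Gadget Y      Widget B    
East          1121           769  
North         1043           107  

Highest: East / Gadget Y = $1121

East / Gadget Y = $1121


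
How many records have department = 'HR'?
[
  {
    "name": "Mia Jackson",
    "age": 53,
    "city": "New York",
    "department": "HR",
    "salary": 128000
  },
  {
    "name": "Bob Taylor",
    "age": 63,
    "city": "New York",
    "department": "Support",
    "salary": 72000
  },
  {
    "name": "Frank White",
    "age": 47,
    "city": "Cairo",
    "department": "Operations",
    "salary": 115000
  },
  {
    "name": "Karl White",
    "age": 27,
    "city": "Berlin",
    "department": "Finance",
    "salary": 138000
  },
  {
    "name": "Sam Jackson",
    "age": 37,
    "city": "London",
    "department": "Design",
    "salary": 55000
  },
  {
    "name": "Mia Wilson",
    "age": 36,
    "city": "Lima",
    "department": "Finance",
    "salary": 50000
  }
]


Data: 6 records
Condition: department = 'HR'

Checking each record:
  Mia Jackson: HR MATCH
  Bob Taylor: Support
  Frank White: Operations
  Karl White: Finance
  Sam Jackson: Design
  Mia Wilson: Finance

Count: 1

1


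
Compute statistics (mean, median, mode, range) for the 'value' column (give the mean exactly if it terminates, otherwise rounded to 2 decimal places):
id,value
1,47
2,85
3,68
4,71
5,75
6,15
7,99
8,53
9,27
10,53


Data: [47, 85, 68, 71, 75, 15, 99, 53, 27, 53]
Count: 10
Sum: 593
Mean: 593/10 = 59.3
Sorted: [15, 27, 47, 53, 53, 68, 71, 75, 85, 99]
Median: 60.5
Mode: 53 (2 times)
Range: 99 - 15 = 84
Min: 15, Max: 99

mean=59.3, median=60.5, mode=53, range=84


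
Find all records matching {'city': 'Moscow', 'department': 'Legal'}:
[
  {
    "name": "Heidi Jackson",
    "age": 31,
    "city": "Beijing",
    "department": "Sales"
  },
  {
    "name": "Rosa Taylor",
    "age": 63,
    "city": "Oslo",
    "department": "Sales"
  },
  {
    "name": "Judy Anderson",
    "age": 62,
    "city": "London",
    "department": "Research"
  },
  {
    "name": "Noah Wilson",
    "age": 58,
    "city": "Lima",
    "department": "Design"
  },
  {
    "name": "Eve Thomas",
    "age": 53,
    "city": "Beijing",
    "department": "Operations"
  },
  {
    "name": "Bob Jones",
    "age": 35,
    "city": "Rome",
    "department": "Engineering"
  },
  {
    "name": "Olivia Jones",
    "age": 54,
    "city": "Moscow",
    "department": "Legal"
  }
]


Search criteria: {'city': 'Moscow', 'department': 'Legal'}

Checking 7 records:
  Heidi Jackson: {city: Beijing, department: Sales}
  Rosa Taylor: {city: Oslo, department: Sales}
  Judy Anderson: {city: London, department: Research}
  Noah Wilson: {city: Lima, department: Design}
  Eve Thomas: {city: Beijing, department: Operations}
  Bob Jones: {city: Rome, department: Engineering}
  Olivia Jones: {city: Moscow, department: Legal} <-- MATCH

Matches: ["Olivia Jones"]

["Olivia Jones"]


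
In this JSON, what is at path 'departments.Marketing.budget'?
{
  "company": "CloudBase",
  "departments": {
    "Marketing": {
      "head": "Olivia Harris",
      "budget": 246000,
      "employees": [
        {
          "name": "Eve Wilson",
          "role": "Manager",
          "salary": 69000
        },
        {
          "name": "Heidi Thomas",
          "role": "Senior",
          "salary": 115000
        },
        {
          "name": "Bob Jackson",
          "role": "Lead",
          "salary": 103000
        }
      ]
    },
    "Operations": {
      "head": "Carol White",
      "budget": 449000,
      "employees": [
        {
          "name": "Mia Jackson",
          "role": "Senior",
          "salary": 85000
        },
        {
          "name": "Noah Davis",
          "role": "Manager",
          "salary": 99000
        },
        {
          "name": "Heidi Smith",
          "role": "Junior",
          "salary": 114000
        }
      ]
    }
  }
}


Path: departments.Marketing.budget

Navigate:
  -> departments
  -> Marketing
  -> budget = 246000

246000


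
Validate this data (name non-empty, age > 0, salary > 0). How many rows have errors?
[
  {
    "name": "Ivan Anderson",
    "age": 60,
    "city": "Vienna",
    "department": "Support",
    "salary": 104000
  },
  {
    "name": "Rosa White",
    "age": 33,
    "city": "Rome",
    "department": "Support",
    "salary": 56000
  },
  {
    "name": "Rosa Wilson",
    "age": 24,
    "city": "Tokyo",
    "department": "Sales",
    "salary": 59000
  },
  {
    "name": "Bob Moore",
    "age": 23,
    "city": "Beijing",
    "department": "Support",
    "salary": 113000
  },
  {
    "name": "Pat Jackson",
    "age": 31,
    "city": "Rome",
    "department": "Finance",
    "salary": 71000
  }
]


Validating 5 records:
Rules: name non-empty, age > 0, salary > 0

  Row 1 (Ivan Anderson): OK
  Row 2 (Rosa White): OK
  Row 3 (Rosa Wilson): OK
  Row 4 (Bob Moore): OK
  Row 5 (Pat Jackson): OK

Total errors: 0

0 errors


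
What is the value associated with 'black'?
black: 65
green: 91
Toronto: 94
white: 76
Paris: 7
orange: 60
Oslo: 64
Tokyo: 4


Looking up key 'black'
Value: 65

65


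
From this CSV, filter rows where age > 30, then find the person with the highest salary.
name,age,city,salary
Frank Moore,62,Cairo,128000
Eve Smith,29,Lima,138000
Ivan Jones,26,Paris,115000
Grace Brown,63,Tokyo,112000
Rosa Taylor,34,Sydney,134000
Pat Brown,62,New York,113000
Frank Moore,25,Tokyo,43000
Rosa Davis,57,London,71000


Filter: age > 30
Sort by: salary (descending)

Filtered records (5):
  Rosa Taylor, age 34, salary $134000
  Frank Moore, age 62, salary $128000
  Pat Brown, age 62, salary $113000
  Grace Brown, age 63, salary $112000
  Rosa Davis, age 57, salary $71000

Highest salary: Rosa Taylor ($134000)

Rosa Taylor


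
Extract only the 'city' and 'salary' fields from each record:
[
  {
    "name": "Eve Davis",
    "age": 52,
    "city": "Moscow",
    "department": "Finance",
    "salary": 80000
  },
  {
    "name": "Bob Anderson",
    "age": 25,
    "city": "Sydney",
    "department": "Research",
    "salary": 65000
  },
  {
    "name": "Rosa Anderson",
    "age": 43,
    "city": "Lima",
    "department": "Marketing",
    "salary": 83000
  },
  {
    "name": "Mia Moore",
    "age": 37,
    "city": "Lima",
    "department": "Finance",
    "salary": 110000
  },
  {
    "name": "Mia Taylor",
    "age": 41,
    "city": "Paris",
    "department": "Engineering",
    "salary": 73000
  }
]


Original: 5 records with fields: name, age, city, department, salary
Keep: ['city', 'salary']
Drop: ['name', 'age', 'department']
Result: 5 records, 2 fields each

[
  {
    "city": "Moscow",
    "salary": 80000
  },
  {
    "city": "Sydney",
    "salary": 65000
  },
  {
    "city": "Lima",
    "salary": 83000
  },
  {
    "city": "Lima",
    "salary": 110000
  },
  {
    "city": "Paris",
    "salary": 73000
  }
]


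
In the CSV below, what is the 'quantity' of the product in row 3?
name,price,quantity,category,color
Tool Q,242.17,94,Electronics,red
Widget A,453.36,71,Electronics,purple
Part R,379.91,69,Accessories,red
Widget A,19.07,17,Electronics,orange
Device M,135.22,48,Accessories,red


Query: Row 3 ('Part R'), column 'quantity'
Value: 69

69


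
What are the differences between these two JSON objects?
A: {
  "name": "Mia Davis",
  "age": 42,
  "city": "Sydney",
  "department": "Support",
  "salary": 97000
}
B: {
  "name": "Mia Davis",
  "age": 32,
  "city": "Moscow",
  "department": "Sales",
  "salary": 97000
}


Comparing each field (in key order):
  name: same
  age: DIFFERENT
  city: DIFFERENT
  department: DIFFERENT
  salary: same
Differences:
  age: 42 -> 32
  city: Sydney -> Moscow
  department: Support -> Sales

3 field(s) changed

3 changes: age, city, department


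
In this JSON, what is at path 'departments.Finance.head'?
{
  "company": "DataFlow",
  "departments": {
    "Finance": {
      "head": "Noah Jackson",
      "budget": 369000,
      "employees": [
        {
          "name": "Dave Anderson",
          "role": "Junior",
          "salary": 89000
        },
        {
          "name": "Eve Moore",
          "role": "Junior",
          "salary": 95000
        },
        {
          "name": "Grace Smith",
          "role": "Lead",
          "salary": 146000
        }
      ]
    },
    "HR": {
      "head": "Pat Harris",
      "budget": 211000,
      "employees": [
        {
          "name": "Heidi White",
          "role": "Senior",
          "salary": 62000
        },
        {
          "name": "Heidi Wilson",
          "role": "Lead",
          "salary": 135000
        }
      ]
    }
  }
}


Path: departments.Finance.head

Navigate:
  -> departments
  -> Finance
  -> head = 'Noah Jackson'

Noah Jackson


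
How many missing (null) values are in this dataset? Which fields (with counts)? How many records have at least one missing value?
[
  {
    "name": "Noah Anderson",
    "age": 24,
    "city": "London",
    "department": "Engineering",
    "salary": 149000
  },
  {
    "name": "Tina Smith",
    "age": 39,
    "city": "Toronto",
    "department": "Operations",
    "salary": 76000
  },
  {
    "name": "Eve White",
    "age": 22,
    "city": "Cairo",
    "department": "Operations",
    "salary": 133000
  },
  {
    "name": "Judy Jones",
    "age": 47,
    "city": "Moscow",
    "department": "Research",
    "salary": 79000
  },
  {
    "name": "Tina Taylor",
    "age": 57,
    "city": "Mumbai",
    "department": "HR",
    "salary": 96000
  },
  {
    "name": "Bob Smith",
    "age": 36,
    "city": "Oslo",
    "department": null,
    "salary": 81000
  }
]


Checking for missing (null) values in 6 records:

  Noah Anderson: complete
  Tina Smith: complete
  Eve White: complete
  Judy Jones: complete
  Tina Taylor: complete
  Bob Smith: department

Per field:
  name: 0 missing
  age: 0 missing
  city: 0 missing
  department: 1 missing
  salary: 0 missing

Total missing values: 1
Records with any missing: 1

1 missing values (department: 1); 1 incomplete records


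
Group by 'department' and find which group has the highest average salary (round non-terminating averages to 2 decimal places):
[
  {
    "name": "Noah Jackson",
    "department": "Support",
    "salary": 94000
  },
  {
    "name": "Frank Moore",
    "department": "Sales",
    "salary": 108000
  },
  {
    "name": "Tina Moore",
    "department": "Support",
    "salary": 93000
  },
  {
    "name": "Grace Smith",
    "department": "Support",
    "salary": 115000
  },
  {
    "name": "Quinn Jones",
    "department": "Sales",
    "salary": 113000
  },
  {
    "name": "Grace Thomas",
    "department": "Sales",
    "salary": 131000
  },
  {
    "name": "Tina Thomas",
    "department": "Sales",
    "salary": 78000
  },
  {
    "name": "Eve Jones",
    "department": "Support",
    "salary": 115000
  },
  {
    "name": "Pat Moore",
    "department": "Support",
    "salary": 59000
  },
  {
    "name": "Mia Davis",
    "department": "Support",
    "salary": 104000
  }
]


Group by: department

Groups:
  Sales: 4 people, avg salary = 430000/4 = $107500
  Support: 6 people, avg salary = 580000/6 ≈ $96666.67

Highest average salary: Sales ($107500)

Sales ($107500)


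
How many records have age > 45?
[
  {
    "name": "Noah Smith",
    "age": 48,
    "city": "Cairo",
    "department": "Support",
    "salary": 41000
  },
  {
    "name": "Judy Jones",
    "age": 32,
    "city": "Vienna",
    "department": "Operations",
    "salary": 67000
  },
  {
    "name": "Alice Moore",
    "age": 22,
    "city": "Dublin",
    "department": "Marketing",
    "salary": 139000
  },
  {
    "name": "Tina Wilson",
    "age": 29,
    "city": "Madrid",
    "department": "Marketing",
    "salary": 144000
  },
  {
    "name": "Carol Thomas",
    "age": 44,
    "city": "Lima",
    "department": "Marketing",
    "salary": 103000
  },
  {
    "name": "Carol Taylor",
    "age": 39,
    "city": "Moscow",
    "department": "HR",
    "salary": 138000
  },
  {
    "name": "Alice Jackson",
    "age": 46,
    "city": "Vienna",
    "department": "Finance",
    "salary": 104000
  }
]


Data: 7 records
Condition: age > 45

Checking each record:
  Noah Smith: 48 MATCH
  Judy Jones: 32
  Alice Moore: 22
  Tina Wilson: 29
  Carol Thomas: 44
  Carol Taylor: 39
  Alice Jackson: 46 MATCH

Count: 2

2


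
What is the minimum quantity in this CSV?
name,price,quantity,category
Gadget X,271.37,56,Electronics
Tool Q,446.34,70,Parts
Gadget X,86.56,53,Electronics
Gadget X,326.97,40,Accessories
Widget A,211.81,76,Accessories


Computing minimum quantity:
Values: [56, 70, 53, 40, 76]
Min = 40

40


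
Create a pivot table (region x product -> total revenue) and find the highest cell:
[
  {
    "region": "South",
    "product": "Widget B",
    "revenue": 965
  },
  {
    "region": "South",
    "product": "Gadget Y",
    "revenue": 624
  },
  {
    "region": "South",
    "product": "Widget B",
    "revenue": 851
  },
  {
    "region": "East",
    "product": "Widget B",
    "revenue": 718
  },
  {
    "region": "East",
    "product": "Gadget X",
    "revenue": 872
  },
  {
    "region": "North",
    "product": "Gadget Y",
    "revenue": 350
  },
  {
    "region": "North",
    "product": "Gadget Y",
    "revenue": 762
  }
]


Pivot: region (rows) x product (columns) -> total revenue

     Gadget X      Gadget Y      Widget B    
East           872             0           718  
North            0          1112             0  
South            0           624          1816  

Highest: South / Widget B = $1816

South / Widget B = $1816


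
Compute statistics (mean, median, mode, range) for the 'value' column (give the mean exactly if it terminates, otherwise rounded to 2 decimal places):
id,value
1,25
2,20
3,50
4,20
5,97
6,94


Data: [25, 20, 50, 20, 97, 94]
Count: 6
Sum: 306
Mean: 306/6 = 51
Sorted: [20, 20, 25, 50, 94, 97]
Median: 37.5
Mode: 20 (2 times)
Range: 97 - 20 = 77
Min: 20, Max: 97

mean=51, median=37.5, mode=20, range=77


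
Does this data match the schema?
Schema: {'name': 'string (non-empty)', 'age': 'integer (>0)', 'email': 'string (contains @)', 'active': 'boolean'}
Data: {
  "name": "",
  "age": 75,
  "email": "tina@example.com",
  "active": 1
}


Validating each field against schema:
  name: FAIL ("" is an empty string)
  age: OK (positive integer)
  email: OK (string with @)
  active: FAIL (1 is not a boolean)

Result: INVALID (2 errors: name, active)

INVALID (2 errors: name, active)


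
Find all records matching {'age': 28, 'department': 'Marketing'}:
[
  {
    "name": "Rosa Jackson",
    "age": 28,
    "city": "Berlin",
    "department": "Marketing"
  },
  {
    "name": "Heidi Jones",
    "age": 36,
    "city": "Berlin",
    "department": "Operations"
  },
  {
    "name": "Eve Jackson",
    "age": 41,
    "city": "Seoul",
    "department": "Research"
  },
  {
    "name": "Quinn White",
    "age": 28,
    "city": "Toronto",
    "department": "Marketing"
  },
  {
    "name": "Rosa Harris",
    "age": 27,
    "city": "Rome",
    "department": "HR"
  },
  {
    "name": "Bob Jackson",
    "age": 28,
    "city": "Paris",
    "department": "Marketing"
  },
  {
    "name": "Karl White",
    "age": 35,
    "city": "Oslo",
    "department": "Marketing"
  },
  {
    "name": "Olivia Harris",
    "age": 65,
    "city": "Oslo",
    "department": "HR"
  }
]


Search criteria: {'age': 28, 'department': 'Marketing'}

Checking 8 records:
  Rosa Jackson: {age: 28, department: Marketing} <-- MATCH
  Heidi Jones: {age: 36, department: Operations}
  Eve Jackson: {age: 41, department: Research}
  Quinn White: {age: 28, department: Marketing} <-- MATCH
  Rosa Harris: {age: 27, department: HR}
  Bob Jackson: {age: 28, department: Marketing} <-- MATCH
  Karl White: {age: 35, department: Marketing}
  Olivia Harris: {age: 65, department: HR}

Matches: ["Rosa Jackson", "Quinn White", "Bob Jackson"]

["Rosa Jackson", "Quinn White", "Bob Jackson"]


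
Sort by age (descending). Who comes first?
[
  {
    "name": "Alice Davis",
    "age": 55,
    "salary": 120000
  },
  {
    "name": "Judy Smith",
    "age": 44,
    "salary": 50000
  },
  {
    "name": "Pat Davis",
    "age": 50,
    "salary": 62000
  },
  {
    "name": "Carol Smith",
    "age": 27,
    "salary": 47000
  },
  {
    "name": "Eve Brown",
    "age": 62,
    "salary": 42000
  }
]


Sort by: age (descending)

Sorted order:
  1. Eve Brown (age = 62)
  2. Alice Davis (age = 55)
  3. Pat Davis (age = 50)
  4. Judy Smith (age = 44)
  5. Carol Smith (age = 27)

First: Eve Brown

Eve Brown


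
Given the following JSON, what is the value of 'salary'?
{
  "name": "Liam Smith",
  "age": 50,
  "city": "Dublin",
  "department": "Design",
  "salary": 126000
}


Looking up field 'salary'
Value: 126000

126000


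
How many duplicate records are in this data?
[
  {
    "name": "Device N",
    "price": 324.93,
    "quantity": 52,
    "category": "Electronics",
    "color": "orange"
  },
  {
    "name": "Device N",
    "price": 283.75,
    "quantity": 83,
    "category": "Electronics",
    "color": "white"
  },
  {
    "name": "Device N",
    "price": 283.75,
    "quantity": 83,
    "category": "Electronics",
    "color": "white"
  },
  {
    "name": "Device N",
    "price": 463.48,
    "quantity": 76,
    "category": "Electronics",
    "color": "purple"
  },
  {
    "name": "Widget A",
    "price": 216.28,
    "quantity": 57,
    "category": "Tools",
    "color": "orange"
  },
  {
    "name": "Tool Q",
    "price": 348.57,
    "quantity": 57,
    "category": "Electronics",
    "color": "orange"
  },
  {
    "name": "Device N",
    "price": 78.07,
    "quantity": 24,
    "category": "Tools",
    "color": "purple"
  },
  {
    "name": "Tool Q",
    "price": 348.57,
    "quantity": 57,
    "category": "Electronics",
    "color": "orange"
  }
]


Checking 8 records for duplicates:

  Row 1: Device N ($324.93, qty 52)
  Row 2: Device N ($283.75, qty 83)
  Row 3: Device N ($283.75, qty 83) <-- DUPLICATE
  Row 4: Device N ($463.48, qty 76)
  Row 5: Widget A ($216.28, qty 57)
  Row 6: Tool Q ($348.57, qty 57)
  Row 7: Device N ($78.07, qty 24)
  Row 8: Tool Q ($348.57, qty 57) <-- DUPLICATE

Duplicates found: 2
Unique records: 6

2 duplicates, 6 unique


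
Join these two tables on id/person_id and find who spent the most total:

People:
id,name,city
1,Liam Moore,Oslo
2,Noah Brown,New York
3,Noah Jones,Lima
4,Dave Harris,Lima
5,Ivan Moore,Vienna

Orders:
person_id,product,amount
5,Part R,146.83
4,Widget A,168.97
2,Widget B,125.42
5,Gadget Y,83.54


Join on: people.id = orders.person_id

Joined rows:
  Ivan Moore (Vienna) bought Part R for $146.83
  Dave Harris (Lima) bought Widget A for $168.97
  Noah Brown (New York) bought Widget B for $125.42
  Ivan Moore (Vienna) bought Gadget Y for $83.54

Total per person:
  Ivan Moore: $230.37
  Dave Harris: $168.97
  Noah Brown: $125.42

Top spender: Ivan Moore ($230.37)

Ivan Moore ($230.37)


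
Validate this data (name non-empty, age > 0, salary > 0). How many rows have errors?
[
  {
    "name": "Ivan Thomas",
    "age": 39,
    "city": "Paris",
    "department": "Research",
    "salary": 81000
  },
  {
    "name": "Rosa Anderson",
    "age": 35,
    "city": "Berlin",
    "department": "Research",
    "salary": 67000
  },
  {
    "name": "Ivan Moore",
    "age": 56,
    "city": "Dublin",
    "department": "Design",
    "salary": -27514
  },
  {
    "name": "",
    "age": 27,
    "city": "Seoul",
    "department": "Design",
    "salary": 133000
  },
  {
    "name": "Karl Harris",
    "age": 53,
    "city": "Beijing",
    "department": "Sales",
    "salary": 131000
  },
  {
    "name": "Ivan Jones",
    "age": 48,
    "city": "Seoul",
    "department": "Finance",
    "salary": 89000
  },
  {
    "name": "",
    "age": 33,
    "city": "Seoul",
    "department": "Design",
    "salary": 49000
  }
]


Validating 7 records:
Rules: name non-empty, age > 0, salary > 0

  Row 1 (Ivan Thomas): OK
  Row 2 (Rosa Anderson): OK
  Row 3 (Ivan Moore): negative salary: -27514
  Row 4 (???): empty name
  Row 5 (Karl Harris): OK
  Row 6 (Ivan Jones): OK
  Row 7 (???): empty name

Total errors: 3

3 errors


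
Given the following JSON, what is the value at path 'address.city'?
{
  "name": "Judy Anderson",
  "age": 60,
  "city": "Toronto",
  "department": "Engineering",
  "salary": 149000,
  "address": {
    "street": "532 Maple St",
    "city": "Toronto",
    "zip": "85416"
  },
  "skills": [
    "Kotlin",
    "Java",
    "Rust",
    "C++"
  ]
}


Query: address.city
Path: address -> city
Value: Toronto

Toronto


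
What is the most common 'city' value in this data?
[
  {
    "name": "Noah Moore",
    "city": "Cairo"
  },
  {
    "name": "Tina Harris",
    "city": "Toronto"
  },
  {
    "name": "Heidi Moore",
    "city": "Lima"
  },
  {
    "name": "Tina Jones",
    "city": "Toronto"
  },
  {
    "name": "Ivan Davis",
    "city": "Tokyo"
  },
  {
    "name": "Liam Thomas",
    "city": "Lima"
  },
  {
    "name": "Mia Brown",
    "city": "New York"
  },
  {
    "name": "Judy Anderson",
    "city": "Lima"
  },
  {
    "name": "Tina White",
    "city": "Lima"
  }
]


Counting 'city' values across 9 records:

  Lima: 4 ####
  Toronto: 2 ##
  Cairo: 1 #
  Tokyo: 1 #
  New York: 1 #

Most common: Lima (4 times)

Lima (4 times)


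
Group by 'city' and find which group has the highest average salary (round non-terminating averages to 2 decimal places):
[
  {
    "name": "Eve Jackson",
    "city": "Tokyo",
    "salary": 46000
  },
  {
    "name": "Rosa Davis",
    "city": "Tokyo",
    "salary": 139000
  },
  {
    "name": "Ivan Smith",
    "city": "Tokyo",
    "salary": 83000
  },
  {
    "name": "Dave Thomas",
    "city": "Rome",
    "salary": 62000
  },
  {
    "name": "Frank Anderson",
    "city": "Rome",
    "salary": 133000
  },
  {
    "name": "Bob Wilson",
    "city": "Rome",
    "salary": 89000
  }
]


Group by: city

Groups:
  Rome: 3 people, avg salary = 284000/3 ≈ $94666.67
  Tokyo: 3 people, avg salary = 268000/3 ≈ $89333.33

Highest average salary: Rome (≈$94666.67)

Rome (≈$94666.67)


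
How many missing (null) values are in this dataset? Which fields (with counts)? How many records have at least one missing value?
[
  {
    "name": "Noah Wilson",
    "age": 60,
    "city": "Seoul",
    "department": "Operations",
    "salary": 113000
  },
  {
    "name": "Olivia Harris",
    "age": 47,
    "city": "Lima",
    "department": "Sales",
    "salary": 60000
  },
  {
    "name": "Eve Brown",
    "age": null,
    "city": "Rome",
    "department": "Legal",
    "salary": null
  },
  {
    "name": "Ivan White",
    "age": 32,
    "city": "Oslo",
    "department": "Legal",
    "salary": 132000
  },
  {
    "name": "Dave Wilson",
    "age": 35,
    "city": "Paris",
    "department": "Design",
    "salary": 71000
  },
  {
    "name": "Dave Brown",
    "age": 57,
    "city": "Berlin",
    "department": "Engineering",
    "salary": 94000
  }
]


Checking for missing (null) values in 6 records:

  Noah Wilson: complete
  Olivia Harris: complete
  Eve Brown: age, salary
  Ivan White: complete
  Dave Wilson: complete
  Dave Brown: complete

Per field:
  name: 0 missing
  age: 1 missing
  city: 0 missing
  department: 0 missing
  salary: 1 missing

Total missing values: 2
Records with any missing: 1

2 missing values (age: 1, salary: 1); 1 incomplete records


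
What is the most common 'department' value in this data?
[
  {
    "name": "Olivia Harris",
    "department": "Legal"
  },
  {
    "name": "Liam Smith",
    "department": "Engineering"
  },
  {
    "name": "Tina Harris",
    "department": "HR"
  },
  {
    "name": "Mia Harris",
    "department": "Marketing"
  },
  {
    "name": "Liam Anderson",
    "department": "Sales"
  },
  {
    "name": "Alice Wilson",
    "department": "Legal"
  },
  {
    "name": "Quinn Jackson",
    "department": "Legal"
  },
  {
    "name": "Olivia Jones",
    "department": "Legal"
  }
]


Counting 'department' values across 8 records:

  Legal: 4 ####
  Engineering: 1 #
  HR: 1 #
  Marketing: 1 #
  Sales: 1 #

Most common: Legal (4 times)

Legal (4 times)


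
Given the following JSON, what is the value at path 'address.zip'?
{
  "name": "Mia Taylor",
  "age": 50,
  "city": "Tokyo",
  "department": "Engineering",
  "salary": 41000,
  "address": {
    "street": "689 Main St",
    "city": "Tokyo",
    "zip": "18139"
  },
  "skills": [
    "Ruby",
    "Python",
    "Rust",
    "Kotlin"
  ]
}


Query: address.zip
Path: address -> zip
Value: 18139

18139


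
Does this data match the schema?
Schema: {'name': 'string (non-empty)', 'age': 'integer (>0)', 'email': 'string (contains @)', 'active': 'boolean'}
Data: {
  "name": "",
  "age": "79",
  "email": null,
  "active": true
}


Validating each field against schema:
  name: FAIL ("" is an empty string)
  age: FAIL ("79" is not an integer)
  email: FAIL (null is not a string)
  active: OK (boolean)

Result: INVALID (3 errors: name, age, email)

INVALID (3 errors: name, age, email)


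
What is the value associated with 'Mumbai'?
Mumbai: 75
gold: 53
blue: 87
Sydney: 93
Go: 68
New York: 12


Looking up key 'Mumbai'
Value: 75

75


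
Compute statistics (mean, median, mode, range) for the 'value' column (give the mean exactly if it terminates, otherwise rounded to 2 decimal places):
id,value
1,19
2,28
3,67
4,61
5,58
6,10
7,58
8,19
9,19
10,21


Data: [19, 28, 67, 61, 58, 10, 58, 19, 19, 21]
Count: 10
Sum: 360
Mean: 360/10 = 36
Sorted: [10, 19, 19, 19, 21, 28, 58, 58, 61, 67]
Median: 24.5
Mode: 19 (3 times)
Range: 67 - 10 = 57
Min: 10, Max: 67

mean=36, median=24.5, mode=19, range=57


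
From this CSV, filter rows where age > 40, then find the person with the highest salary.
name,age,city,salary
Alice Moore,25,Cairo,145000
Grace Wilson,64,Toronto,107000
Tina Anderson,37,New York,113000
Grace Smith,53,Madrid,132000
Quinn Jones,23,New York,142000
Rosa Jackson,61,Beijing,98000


Filter: age > 40
Sort by: salary (descending)

Filtered records (3):
  Grace Smith, age 53, salary $132000
  Grace Wilson, age 64, salary $107000
  Rosa Jackson, age 61, salary $98000

Highest salary: Grace Smith ($132000)

Grace Smith


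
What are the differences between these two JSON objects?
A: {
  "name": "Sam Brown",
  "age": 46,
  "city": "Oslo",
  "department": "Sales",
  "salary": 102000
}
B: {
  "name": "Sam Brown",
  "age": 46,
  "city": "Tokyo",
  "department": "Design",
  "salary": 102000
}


Comparing each field (in key order):
  name: same
  age: same
  city: DIFFERENT
  department: DIFFERENT
  salary: same
Differences:
  city: Oslo -> Tokyo
  department: Sales -> Design

2 field(s) changed

2 changes: city, department


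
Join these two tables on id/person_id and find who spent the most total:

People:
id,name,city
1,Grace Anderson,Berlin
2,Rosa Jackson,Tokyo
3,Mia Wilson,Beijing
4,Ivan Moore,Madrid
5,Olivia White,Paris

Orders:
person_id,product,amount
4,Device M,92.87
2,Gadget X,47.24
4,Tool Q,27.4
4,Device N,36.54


Join on: people.id = orders.person_id

Joined rows:
  Ivan Moore (Madrid) bought Device M for $92.87
  Rosa Jackson (Tokyo) bought Gadget X for $47.24
  Ivan Moore (Madrid) bought Tool Q for $27.4
  Ivan Moore (Madrid) bought Device N for $36.54

Total per person:
  Ivan Moore: $156.81
  Rosa Jackson: $47.24

Top spender: Ivan Moore ($156.81)

Ivan Moore ($156.81)


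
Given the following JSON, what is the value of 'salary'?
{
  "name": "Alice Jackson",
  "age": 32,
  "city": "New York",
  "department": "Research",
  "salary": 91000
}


Looking up field 'salary'
Value: 91000

91000


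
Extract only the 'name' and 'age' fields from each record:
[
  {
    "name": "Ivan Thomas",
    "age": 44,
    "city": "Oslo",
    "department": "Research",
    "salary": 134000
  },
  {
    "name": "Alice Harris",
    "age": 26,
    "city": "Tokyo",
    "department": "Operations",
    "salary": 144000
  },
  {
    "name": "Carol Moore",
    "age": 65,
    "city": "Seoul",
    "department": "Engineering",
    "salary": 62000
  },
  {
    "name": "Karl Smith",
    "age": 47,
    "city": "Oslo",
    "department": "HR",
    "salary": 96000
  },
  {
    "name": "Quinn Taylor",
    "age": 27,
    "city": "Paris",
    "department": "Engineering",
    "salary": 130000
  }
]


Original: 5 records with fields: name, age, city, department, salary
Keep: ['name', 'age']
Drop: ['city', 'department', 'salary']
Result: 5 records, 2 fields each

[
  {
    "name": "Ivan Thomas",
    "age": 44
  },
  {
    "name": "Alice Harris",
    "age": 26
  },
  {
    "name": "Carol Moore",
    "age": 65
  },
  {
    "name": "Karl Smith",
    "age": 47
  },
  {
    "name": "Quinn Taylor",
    "age": 27
  }
]


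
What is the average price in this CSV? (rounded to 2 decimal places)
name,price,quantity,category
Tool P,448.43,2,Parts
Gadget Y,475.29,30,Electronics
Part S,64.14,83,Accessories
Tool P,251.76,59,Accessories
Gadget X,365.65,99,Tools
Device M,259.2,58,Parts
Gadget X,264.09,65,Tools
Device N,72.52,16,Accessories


Computing average price:
Values: [448.43, 475.29, 64.14, 251.76, 365.65, 259.2, 264.09, 72.52]
Sum = 2201.08
Count = 8
Average = 2201.08/8 = 275.135 exactly -> 275.14 (rounded half-up to 2 decimal places)

275.14


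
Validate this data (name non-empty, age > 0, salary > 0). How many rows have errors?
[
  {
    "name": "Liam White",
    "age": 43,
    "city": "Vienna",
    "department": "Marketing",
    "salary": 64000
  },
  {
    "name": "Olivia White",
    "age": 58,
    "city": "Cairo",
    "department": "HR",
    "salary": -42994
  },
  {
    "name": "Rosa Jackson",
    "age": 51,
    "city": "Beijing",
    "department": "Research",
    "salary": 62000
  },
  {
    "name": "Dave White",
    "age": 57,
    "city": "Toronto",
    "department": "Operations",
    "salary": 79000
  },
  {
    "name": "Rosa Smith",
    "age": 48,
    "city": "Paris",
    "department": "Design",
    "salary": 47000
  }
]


Validating 5 records:
Rules: name non-empty, age > 0, salary > 0

  Row 1 (Liam White): OK
  Row 2 (Olivia White): negative salary: -42994
  Row 3 (Rosa Jackson): OK
  Row 4 (Dave White): OK
  Row 5 (Rosa Smith): OK

Total errors: 1

1 errors


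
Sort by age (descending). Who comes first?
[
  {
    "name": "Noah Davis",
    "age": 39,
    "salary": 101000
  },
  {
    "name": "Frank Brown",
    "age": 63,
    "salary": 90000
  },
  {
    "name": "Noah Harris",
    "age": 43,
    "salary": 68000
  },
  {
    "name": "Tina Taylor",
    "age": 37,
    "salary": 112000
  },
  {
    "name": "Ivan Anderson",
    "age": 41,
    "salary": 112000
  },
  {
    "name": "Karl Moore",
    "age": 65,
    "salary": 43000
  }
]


Sort by: age (descending)

Sorted order:
  1. Karl Moore (age = 65)
  2. Frank Brown (age = 63)
  3. Noah Harris (age = 43)
  4. Ivan Anderson (age = 41)
  5. Noah Davis (age = 39)
  6. Tina Taylor (age = 37)

First: Karl Moore

Karl Moore


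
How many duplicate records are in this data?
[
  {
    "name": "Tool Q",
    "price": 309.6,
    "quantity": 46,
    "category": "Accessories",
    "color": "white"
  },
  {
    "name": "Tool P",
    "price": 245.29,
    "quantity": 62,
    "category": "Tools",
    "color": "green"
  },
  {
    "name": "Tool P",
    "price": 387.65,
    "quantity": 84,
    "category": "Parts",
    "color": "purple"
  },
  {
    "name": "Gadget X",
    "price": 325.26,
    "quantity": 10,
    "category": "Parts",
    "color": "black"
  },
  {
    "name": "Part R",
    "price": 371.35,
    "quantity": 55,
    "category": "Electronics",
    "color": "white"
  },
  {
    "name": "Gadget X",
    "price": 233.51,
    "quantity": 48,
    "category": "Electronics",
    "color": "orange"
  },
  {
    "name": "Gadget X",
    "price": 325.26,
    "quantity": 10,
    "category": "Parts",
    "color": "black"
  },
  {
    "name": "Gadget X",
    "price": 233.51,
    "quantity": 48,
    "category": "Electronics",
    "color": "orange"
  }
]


Checking 8 records for duplicates:

  Row 1: Tool Q ($309.6, qty 46)
  Row 2: Tool P ($245.29, qty 62)
  Row 3: Tool P ($387.65, qty 84)
  Row 4: Gadget X ($325.26, qty 10)
  Row 5: Part R ($371.35, qty 55)
  Row 6: Gadget X ($233.51, qty 48)
  Row 7: Gadget X ($325.26, qty 10) <-- DUPLICATE
  Row 8: Gadget X ($233.51, qty 48) <-- DUPLICATE

Duplicates found: 2
Unique records: 6

2 duplicates, 6 unique


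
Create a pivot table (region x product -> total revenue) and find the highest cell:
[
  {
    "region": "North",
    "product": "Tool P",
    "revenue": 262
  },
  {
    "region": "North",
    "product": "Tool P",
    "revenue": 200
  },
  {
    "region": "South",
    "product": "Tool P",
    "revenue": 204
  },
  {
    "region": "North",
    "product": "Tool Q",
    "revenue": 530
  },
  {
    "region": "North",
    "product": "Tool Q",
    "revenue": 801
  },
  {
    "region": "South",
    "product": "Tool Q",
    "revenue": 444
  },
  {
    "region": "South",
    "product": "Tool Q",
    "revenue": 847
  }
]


Pivot: region (rows) x product (columns) -> total revenue

     Tool P        Tool Q      
North          462          1331  
South          204          1291  

Highest: North / Tool Q = $1331

North / Tool Q = $1331


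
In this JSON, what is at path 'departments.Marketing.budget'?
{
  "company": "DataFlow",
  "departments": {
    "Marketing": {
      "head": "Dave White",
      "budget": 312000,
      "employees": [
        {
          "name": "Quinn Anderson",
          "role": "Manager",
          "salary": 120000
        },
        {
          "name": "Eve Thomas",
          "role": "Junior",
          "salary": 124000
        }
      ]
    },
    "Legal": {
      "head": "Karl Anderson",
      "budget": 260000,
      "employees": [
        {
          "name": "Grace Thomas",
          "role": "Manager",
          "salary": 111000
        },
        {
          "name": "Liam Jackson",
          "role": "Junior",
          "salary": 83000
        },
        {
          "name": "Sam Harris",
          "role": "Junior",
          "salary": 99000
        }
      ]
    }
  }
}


Path: departments.Marketing.budget

Navigate:
  -> departments
  -> Marketing
  -> budget = 312000

312000


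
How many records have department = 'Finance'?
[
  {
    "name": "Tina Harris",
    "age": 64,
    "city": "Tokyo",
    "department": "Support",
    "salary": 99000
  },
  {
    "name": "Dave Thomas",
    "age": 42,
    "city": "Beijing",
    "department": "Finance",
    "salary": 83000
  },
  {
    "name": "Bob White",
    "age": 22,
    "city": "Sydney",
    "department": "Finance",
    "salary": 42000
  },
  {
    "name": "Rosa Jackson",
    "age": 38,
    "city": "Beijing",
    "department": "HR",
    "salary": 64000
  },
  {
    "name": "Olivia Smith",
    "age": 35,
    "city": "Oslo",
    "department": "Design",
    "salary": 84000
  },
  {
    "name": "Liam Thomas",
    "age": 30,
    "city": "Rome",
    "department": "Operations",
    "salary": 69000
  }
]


Data: 6 records
Condition: department = 'Finance'

Checking each record:
  Tina Harris: Support
  Dave Thomas: Finance MATCH
  Bob White: Finance MATCH
  Rosa Jackson: HR
  Olivia Smith: Design
  Liam Thomas: Operations

Count: 2

2


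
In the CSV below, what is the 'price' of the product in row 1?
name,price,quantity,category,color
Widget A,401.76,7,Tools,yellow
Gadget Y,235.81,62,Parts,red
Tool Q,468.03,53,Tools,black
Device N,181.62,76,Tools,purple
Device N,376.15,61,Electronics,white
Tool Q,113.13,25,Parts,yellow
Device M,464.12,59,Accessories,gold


Query: Row 1 ('Widget A'), column 'price'
Value: 401.76

401.76


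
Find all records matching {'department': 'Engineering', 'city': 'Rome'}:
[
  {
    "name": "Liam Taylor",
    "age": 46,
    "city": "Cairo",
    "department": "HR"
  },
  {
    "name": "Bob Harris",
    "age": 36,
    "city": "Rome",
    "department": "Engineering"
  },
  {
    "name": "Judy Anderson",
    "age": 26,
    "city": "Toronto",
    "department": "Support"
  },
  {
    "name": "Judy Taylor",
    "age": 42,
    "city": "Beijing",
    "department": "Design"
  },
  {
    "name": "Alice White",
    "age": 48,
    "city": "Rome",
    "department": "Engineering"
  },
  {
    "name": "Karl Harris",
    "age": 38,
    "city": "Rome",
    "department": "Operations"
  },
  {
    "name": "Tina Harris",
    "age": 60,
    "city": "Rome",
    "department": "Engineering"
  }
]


Search criteria: {'department': 'Engineering', 'city': 'Rome'}

Checking 7 records:
  Liam Taylor: {department: HR, city: Cairo}
  Bob Harris: {department: Engineering, city: Rome} <-- MATCH
  Judy Anderson: {department: Support, city: Toronto}
  Judy Taylor: {department: Design, city: Beijing}
  Alice White: {department: Engineering, city: Rome} <-- MATCH
  Karl Harris: {department: Operations, city: Rome}
  Tina Harris: {department: Engineering, city: Rome} <-- MATCH

Matches: ["Bob Harris", "Alice White", "Tina Harris"]

["Bob Harris", "Alice White", "Tina Harris"]
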